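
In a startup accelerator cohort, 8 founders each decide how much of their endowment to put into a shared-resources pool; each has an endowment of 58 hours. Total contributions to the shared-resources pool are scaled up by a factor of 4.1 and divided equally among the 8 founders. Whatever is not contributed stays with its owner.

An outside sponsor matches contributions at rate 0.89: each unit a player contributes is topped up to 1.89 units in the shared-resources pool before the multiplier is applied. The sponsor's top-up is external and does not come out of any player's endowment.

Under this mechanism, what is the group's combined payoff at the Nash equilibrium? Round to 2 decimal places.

The effective private return is 4.1 × 1.89 / 8 = 0.9686, which is still under 1, so the mechanism doesn't change anyone's dominant strategy: zero contribution.
At the Nash equilibrium no one contributes; group total payoff = 8 × 58 = 464.

464.00 hours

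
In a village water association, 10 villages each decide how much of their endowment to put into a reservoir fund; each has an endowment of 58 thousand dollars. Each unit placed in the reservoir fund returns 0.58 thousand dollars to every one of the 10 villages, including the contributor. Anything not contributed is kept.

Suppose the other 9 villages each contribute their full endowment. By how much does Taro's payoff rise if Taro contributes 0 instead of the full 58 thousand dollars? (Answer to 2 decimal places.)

Switching from a contribution of 58 to 0 lets Taro keep an extra 58 thousand dollars, but lowers the reservoir fund by 58, which costs Taro their own share of that drop: 0.58 × 58 = 33.64.
Net gain = 58 − 33.64 = 24.36. The private return per contributed unit (0.58) is below 1, so free-riding is indeed the best response regardless of what the others do.

24.36 thousand dollars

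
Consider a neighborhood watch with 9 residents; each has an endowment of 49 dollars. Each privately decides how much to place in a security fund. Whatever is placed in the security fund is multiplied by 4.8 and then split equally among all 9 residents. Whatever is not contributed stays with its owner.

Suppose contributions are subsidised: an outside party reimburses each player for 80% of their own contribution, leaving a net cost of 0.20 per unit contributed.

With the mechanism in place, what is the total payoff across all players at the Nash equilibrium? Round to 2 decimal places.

2469.60 dollars

The effective private return per unit is now (4.8/9) / 0.20 = 2.6667 > 1, so every player's dominant strategy flips to full contribution.
So the Nash equilibrium is full contribution by all 9; the group earns 9 × (49 × 0.80 + 4.8 × 49) = 2469.60.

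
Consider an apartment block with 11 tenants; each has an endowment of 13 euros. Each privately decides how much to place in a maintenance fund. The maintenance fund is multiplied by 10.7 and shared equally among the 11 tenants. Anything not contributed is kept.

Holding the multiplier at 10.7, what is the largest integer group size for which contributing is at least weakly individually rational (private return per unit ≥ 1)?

Private return per unit is 10.7/(group size), which is ≥ 1 whenever the group size is ≤ 10.7.
The largest such integer is 10.

10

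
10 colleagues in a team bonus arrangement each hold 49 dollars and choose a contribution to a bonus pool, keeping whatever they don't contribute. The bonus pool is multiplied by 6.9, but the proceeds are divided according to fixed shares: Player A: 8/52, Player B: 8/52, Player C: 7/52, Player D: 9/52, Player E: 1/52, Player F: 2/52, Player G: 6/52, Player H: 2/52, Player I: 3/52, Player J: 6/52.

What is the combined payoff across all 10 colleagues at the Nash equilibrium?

1357.30 dollars

A player with share s gets back 6.9·s per unit contributed, so full contribution is dominant for anyone with s > 1/6.9 = 0.1449 and zero contribution is dominant for anyone below.
Player A, Player B and Player D are above the threshold, contributing 49 each; the remaining 7 contribute 0. Total contributed: 147.
The bonus pool pays out 6.9 × 147 = 1014.30 in total (split across the unequal shares, but the aggregate is all that matters for the group sum).
The 7 free-riders keep 49 each, adding 343. Group total = 343 + 1014.30 = 1357.30.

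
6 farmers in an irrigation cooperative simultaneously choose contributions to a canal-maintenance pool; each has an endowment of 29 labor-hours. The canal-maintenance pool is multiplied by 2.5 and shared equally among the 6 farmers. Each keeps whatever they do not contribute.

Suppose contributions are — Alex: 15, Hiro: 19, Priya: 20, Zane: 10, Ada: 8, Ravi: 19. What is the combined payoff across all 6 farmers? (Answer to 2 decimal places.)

Total contributed: 15 + 19 + 20 + 10 + 8 + 19 = 91; total kept: 6 × 29 − 91 = 83.
The canal-maintenance pool pays out 2.5 × 91 = 227.50 in aggregate.
Group total = 83 + 227.50 = 310.50.

310.50 labor-hours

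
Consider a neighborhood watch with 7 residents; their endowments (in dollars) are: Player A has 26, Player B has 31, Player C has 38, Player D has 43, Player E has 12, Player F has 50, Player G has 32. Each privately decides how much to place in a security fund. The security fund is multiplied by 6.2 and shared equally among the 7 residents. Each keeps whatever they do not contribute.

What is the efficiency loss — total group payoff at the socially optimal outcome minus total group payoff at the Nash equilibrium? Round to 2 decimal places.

The private return per contributed unit is 6.2/7 = 0.8857 < 1 for every player regardless of endowment, so the Nash equilibrium is zero contribution and the group total is Σ E_j = 26 + 31 + 38 + 43 + 12 + 50 + 32 = 232.
Each contributed unit returns 6.200 to the group, so the social optimum is full contribution by everyone: group total = 6.200 × 232 = 1438.40.
Efficiency loss = (6.200 − 1) × 232 = 1206.40.

1206.40 dollars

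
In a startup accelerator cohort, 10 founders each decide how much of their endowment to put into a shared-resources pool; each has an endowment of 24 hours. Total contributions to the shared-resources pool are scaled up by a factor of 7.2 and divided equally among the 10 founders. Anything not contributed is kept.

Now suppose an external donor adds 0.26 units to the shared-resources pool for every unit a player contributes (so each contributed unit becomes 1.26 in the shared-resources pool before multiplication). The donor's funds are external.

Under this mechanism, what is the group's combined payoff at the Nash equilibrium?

Even with the mechanism, each unit contributed returns only 7.2 × 1.26 / 10 = 0.9072 per unit of net cost, so contributing nothing is still dominant.
Everyone keeps their endowment and the group total is 10 × 24 = 240.

240.00 hours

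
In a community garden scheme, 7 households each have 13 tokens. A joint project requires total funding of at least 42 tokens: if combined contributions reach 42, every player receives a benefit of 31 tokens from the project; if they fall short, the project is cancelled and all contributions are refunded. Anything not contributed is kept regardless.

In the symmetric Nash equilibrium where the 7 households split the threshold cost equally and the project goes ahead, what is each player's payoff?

38 tokens

Equal share of the threshold: 42/7 = 6.
At this profile no one gains by cutting their contribution: any cut drops the total below 42, the project is cancelled, contributions are refunded, and the deviator ends with 13, which is less than 13 − 6 + 31 = 38. Contributing more than 6 just wastes the excess. So contributing exactly 6 is a best response.
Each player's payoff: 13 − 6 + 31 = 38.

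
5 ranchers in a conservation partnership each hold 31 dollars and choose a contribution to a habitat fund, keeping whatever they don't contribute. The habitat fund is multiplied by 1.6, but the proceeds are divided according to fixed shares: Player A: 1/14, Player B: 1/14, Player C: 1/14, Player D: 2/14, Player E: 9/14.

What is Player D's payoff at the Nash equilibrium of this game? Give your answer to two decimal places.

Each unit j contributes comes back to j as 1.6 × (j's share), so j prefers to contribute only if that share exceeds 1/1.6 = 0.6250; otherwise keeping the unit dominates.
Player E alone (share 9/14) is above the threshold, contributing 31; the remaining 4 contribute 0. Total contributed: 31.
Player D keeps 31 and receives 1.6 × 31 × 2/14 = 7.09 from the habitat fund, for a payoff of 38.09.

38.09 dollars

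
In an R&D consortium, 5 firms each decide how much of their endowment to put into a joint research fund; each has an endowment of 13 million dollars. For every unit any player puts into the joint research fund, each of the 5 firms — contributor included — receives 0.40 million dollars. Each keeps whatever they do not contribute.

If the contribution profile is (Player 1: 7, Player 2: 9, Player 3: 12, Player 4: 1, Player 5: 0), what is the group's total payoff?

94.00 million dollars

Total contributed: 7 + 9 + 12 + 1 + 0 = 29; total kept: 5 × 13 − 29 = 36.
The joint research fund pays out 0.40 × 5 × 29 = 58.00 in aggregate.
Group total = 36 + 58.00 = 94.00.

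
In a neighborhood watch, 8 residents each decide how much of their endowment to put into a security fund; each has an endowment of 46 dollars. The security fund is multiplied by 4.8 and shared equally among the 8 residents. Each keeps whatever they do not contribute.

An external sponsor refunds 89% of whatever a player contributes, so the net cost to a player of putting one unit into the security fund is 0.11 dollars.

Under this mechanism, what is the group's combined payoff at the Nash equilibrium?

2093.92 dollars

The effective private return per unit is now (4.8/8) / 0.11 = 5.4545 > 1, so every player's dominant strategy flips to full contribution.
At the Nash equilibrium everyone contributes 46. Group total payoff = 8 × (46 × 0.89 + 4.8 × 46) = 2093.92.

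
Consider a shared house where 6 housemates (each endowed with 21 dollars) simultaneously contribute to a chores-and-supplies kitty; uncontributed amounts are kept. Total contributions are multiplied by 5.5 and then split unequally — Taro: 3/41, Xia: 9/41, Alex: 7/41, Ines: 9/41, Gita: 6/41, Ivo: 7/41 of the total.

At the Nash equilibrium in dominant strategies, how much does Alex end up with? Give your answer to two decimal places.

60.44 dollars

Player j's private return per contributed unit is 5.5 × (j's share). Contributing is weakly dominant for j when that share is at least 1/5.5 = 0.1818, and contributing 0 is dominant otherwise.
The shares above 0.1818 belong to Xia and Ines, contributing 21 each; the remaining 4 contribute 0. Total contributed: 42.
Alex keeps 21 and receives 5.5 × 42 × 7/41 = 39.44 from the chores-and-supplies kitty, for a payoff of 60.44.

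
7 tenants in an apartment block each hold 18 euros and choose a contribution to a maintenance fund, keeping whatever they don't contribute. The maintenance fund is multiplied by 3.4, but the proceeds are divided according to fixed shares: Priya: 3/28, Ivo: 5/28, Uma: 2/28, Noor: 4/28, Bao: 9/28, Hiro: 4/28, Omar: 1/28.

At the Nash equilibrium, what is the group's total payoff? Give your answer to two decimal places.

169.20 euros

A player with share s gets back 3.4·s per unit contributed, so full contribution is dominant for anyone with s > 1/3.4 = 0.2941 and zero contribution is dominant for anyone below.
The only share above 0.2941 is Bao's 9/28, contributing 18; the remaining 6 contribute 0. Total contributed: 18.
The maintenance fund pays out 3.4 × 18 = 61.20 in total (split across the unequal shares, but the aggregate is all that matters for the group sum).
The 6 free-riders keep 18 each, adding 108. Group total = 108 + 61.20 = 169.20.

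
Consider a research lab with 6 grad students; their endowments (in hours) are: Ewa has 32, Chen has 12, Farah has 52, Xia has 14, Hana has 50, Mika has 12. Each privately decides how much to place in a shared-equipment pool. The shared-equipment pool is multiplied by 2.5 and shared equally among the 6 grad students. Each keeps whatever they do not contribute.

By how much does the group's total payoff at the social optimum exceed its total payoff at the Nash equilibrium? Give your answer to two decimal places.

258.00 hours

The private return per contributed unit is 2.5/6 = 0.4167 < 1 for every player regardless of endowment, so the Nash equilibrium is zero contribution and the group total is Σ E_j = 32 + 12 + 52 + 14 + 50 + 12 = 172.
Each contributed unit returns 2.500 to the group, so the social optimum is full contribution by everyone: group total = 2.500 × 172 = 430.00.
Efficiency loss = (2.500 − 1) × 172 = 258.00.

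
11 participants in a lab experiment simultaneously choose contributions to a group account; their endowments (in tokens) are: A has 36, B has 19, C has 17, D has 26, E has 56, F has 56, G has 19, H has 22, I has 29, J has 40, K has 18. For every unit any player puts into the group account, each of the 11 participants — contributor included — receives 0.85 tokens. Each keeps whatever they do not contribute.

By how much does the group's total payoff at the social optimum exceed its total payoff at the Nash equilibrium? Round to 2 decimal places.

2822.30 tokens

The private return per contributed unit is 0.85 < 1 for everyone, so the Nash equilibrium is zero contribution and the group total is Σ E_j = 36 + 19 + 17 + 26 + 56 + 56 + 19 + 22 + 29 + 40 + 18 = 338.
Each contributed unit returns 9.350 to the group, so the social optimum is full contribution by everyone: group total = 9.350 × 338 = 3160.30.
Efficiency loss = (9.350 − 1) × 338 = 2822.30.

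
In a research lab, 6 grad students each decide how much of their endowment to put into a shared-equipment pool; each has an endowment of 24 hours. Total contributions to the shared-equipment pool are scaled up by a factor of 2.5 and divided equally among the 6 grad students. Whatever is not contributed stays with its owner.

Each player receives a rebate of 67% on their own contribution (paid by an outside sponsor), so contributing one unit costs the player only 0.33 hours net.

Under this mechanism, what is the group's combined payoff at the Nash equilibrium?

With the mechanism, a contributed unit returns (2.5/6) / 0.33 = 1.2626 per unit of net cost to the contributor — now above 1 — so contributing fully is weakly dominant for every player.
So the Nash equilibrium is full contribution by all 6; the group earns 6 × (24 × 0.67 + 2.5 × 24) = 456.48.

456.48 hours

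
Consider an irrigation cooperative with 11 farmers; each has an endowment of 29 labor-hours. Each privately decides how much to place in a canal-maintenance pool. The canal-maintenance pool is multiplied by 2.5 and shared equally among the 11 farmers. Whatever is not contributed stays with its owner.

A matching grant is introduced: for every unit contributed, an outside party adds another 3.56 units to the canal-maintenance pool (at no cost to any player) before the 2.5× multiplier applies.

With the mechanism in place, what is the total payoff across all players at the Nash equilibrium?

3636.60 labor-hours

With the mechanism, a contributed unit returns 2.5 × 4.56 / 11 = 1.0364 per unit of net cost to the contributor — now above 1 — so contributing fully is weakly dominant for every player.
So the Nash equilibrium is full contribution by all 11; the group earns 2.5 × 4.56 × 319 = 3636.60.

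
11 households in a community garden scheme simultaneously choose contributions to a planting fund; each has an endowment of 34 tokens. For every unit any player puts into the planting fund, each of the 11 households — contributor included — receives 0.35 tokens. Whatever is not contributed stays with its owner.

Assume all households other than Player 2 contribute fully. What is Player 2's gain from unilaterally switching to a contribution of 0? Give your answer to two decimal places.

Switching from a contribution of 34 to 0 lets Player 2 keep an extra 34 tokens, but lowers the planting fund by 34, which costs Player 2 their own share of that drop: 0.35 × 34 = 11.90.
Net gain = 34 − 11.90 = 22.10. The private return per contributed unit (0.35) is below 1, so free-riding is indeed the best response regardless of what the others do.

22.10 tokens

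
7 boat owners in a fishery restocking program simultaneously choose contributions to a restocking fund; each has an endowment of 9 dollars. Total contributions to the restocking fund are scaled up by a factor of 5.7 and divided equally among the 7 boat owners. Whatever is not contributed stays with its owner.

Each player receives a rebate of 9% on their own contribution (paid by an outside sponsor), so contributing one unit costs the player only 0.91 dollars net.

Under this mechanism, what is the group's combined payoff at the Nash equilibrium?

With the mechanism, a contributed unit returns (5.7/7) / 0.91 = 0.8948 per unit of net cost — still below 1 — so contributing 0 remains dominant for every player.
Everyone keeps their endowment and the group total is 7 × 9 = 63.

63.00 dollars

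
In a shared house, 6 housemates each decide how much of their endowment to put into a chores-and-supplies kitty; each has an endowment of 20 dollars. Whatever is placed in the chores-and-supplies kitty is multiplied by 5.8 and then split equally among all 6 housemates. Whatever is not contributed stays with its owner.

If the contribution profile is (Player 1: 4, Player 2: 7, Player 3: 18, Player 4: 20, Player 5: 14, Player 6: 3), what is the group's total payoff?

436.80 dollars

Total contributed: 4 + 7 + 18 + 20 + 14 + 3 = 66; total kept: 6 × 20 − 66 = 54.
The chores-and-supplies kitty pays out 5.8 × 66 = 382.80 in aggregate.
Group total = 54 + 382.80 = 436.80.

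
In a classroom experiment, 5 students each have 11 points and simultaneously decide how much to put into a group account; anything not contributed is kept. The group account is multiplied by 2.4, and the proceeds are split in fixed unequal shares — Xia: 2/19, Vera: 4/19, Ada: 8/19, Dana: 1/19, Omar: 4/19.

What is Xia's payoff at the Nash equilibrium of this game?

13.78 points

Each unit j contributes comes back to j as 2.4 × (j's share), so j prefers to contribute only if that share exceeds 1/2.4 = 0.4167; otherwise keeping the unit dominates.
Ada alone (share 8/19) is above the threshold, contributing 11; the remaining 4 contribute 0. Total contributed: 11.
Xia keeps 11 and receives 2.4 × 11 × 2/19 = 2.78 from the group account, for a payoff of 13.78.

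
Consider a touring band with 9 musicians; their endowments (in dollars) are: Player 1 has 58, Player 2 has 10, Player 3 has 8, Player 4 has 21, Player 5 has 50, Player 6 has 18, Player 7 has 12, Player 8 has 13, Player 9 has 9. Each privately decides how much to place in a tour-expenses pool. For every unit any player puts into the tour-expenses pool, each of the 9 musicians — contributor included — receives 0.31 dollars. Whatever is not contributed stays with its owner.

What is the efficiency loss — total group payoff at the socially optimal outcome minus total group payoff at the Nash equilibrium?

The private return per contributed unit is 0.31 < 1 for everyone, so the Nash equilibrium is zero contribution and the group total is Σ E_j = 58 + 10 + 8 + 21 + 50 + 18 + 12 + 13 + 9 = 199.
Each contributed unit returns 2.790 to the group, so the social optimum is full contribution by everyone: group total = 2.790 × 199 = 555.21.
Efficiency loss = (2.790 − 1) × 199 = 356.21.

356.21 dollars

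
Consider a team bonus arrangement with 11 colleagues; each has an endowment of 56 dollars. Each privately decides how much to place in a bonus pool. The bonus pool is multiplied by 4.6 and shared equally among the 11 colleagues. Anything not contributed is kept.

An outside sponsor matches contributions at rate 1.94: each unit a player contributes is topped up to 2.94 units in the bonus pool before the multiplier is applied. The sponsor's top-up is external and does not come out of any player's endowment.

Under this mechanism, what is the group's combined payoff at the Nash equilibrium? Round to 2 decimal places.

The effective private return per unit is now 4.6 × 2.94 / 11 = 1.2295 > 1, so every player's dominant strategy flips to full contribution.
At the Nash equilibrium everyone contributes 56. Group total payoff = 4.6 × 2.94 × 616 = 8330.78.

8330.78 dollars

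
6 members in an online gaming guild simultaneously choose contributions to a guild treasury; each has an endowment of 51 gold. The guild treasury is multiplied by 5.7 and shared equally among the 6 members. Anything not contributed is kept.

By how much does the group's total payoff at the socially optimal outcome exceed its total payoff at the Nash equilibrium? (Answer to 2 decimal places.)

1438.20 gold

Each contributed unit returns 5.7/6 = 0.9500 to its contributor — below 1 — so contributing 0 is dominant for every player. At the Nash equilibrium everyone keeps their 51, and the group total is 6 × 51 = 306.
Each contributed unit returns 5.700 to the group as a whole (0.9500 to each of 6 players), which exceeds 1, so the social optimum is full contribution: group total = 5.700 × 306 = 1744.20.
Efficiency loss = 1744.20 − 306 = 1438.20.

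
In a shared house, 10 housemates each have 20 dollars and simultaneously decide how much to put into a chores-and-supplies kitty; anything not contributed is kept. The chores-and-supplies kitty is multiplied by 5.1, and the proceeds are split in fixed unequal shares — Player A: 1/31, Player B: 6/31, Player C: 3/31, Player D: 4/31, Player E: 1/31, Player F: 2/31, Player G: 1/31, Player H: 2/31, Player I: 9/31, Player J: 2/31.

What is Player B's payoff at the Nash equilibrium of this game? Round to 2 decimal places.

39.74 dollars

For player j, contributing a unit is worthwhile iff 5.1 × (j's share) ≥ 1, i.e. iff j's share is at least 0.1961.
The only share above 0.1961 is Player I's 9/31, contributing 20; the remaining 9 contribute 0. Total contributed: 20.
Player B keeps 20 and receives 5.1 × 20 × 6/31 = 19.74 from the chores-and-supplies kitty, for a payoff of 39.74.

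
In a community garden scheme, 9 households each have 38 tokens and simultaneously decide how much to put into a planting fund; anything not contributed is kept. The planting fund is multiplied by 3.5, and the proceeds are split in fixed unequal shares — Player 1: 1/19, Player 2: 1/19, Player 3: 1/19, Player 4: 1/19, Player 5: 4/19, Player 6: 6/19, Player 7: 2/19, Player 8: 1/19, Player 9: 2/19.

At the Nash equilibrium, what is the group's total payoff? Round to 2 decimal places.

For player j, contributing a unit is worthwhile iff 3.5 × (j's share) ≥ 1, i.e. iff j's share is at least 0.2857.
The only share above 0.2857 is Player 6's 6/19, contributing 38; the remaining 8 contribute 0. Total contributed: 38.
The planting fund pays out 3.5 × 38 = 133.00 in total (split across the unequal shares, but the aggregate is all that matters for the group sum).
The 8 free-riders keep 38 each, adding 304. Group total = 304 + 133.00 = 437.00.

437.00 tokens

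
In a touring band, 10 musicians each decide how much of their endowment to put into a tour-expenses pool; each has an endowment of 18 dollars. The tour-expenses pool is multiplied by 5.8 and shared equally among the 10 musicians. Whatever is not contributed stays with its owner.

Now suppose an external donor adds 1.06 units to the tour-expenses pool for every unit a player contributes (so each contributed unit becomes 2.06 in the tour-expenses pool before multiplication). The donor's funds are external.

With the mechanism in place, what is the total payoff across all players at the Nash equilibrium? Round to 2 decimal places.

The effective private return per unit is now 5.8 × 2.06 / 10 = 1.1948 > 1, so every player's dominant strategy flips to full contribution.
So the Nash equilibrium is full contribution by all 10; the group earns 5.8 × 2.06 × 180 = 2150.64.

2150.64 dollars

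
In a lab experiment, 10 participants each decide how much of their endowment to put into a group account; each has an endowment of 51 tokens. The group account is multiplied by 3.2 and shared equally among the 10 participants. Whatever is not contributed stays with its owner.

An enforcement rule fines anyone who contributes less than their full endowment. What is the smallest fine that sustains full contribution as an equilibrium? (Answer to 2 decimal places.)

34.68 tokens

Given the others contribute fully, the best deviation is to contribute 0 (any partial contribution still incurs the fine and gives up units whose private return 0.3200 is below 1).
Deviating from 51 to 0 saves 51 tokens but forfeits the deviator's share of the drop in the group account: 3.2/10 × 51 = 16.32.
So the deviation gain is 51 − 16.32 = 34.68, and the fine must be at least 34.68 tokens to wipe it out.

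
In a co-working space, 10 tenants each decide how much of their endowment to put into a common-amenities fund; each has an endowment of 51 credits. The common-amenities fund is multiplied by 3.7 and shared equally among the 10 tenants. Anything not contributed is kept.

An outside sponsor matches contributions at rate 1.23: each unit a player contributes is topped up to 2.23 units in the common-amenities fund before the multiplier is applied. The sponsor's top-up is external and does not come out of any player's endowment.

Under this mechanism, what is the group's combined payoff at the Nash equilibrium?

Even with the mechanism, each unit contributed returns only 3.7 × 2.23 / 10 = 0.8251 per unit of net cost, so contributing nothing is still dominant.
Everyone keeps their endowment and the group total is 10 × 51 = 510.

510.00 credits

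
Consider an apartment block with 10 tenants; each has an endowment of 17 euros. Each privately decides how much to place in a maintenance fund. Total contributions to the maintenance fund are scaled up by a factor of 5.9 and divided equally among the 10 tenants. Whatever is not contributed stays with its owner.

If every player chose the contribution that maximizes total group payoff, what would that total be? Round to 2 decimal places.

1003.00 euros

Each contributed unit returns 5.900 to the group as a whole (0.5900 to each of 10 players), which exceeds 1, so the social optimum is full contribution: group total = 5.900 × 170 = 1003.00.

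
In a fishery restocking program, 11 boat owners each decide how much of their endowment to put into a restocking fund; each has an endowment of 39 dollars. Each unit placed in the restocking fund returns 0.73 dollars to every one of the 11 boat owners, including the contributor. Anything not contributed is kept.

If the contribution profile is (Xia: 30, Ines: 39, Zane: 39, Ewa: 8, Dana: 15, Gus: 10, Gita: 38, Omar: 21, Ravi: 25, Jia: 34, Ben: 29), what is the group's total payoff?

Total contributed: 30 + 39 + 39 + 8 + 15 + 10 + 38 + 21 + 25 + 34 + 29 = 288; total kept: 11 × 39 − 288 = 141.
The restocking fund pays out 0.73 × 11 × 288 = 2312.64 in aggregate.
Group total = 141 + 2312.64 = 2453.64.

2453.64 dollars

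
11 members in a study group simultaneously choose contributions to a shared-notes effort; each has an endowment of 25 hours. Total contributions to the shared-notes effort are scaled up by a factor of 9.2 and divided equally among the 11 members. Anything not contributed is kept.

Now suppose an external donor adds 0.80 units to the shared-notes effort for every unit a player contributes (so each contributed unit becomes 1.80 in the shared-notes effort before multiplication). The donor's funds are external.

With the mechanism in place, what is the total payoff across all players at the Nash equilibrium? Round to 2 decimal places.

Under the mechanism each unit contributed yields 9.2 × 1.80 / 11 = 1.5055 back to its contributor per unit of net cost, which exceeds 1, making full contribution the dominant choice for everyone.
So the Nash equilibrium is full contribution by all 11; the group earns 9.2 × 1.80 × 275 = 4554.00.

4554.00 hours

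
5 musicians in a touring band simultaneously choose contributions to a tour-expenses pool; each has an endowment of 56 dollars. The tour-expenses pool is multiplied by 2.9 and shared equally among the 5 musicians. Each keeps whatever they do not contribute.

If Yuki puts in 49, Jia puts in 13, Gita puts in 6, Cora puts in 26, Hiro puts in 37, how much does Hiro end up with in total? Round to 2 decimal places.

Total contributed: 49 + 13 + 6 + 26 + 37 = 131.
Each receives 2.9 × 131 / 5 = 75.98 from the tour-expenses pool.
Hiro keeps 56 − 37 = 19, so Hiro's payoff is 19 + 75.98 = 94.98.

94.98 dollars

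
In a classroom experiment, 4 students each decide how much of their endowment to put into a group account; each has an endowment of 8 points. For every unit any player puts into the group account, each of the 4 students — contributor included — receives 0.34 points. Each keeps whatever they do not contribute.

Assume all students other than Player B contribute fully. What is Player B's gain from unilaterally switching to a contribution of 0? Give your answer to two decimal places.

5.28 points

Switching from a contribution of 8 to 0 lets Player B keep an extra 8 points, but lowers the group account by 8, which costs Player B their own share of that drop: 0.34 × 8 = 2.72.
Net gain = 8 − 2.72 = 5.28. The private return per contributed unit (0.34) is below 1, so free-riding is indeed the best response regardless of what the others do.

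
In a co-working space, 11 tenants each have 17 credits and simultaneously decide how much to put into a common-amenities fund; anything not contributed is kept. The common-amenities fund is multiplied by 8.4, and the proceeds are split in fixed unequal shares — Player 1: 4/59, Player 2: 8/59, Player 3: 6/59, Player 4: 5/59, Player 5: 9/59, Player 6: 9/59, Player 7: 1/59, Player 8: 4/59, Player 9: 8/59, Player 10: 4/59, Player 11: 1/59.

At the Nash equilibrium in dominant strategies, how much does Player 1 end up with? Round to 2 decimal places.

55.73 credits

Each unit j contributes comes back to j as 8.4 × (j's share), so j prefers to contribute only if that share exceeds 1/8.4 = 0.1190; otherwise keeping the unit dominates.
The shares above 0.1190 belong to Player 2, Player 5, Player 6 and Player 9, contributing 17 each; the remaining 7 contribute 0. Total contributed: 68.
Player 1 keeps 17 and receives 8.4 × 68 × 4/59 = 38.73 from the common-amenities fund, for a payoff of 55.73.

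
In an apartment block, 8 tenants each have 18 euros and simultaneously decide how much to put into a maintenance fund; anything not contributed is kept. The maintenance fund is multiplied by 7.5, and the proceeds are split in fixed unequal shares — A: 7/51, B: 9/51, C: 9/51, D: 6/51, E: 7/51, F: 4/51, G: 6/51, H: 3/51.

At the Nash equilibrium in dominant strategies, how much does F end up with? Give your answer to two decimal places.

For player j, contributing a unit is worthwhile iff 7.5 × (j's share) ≥ 1, i.e. iff j's share is at least 0.1333.
The shares above 0.1333 belong to A, B, C and E, contributing 18 each; the remaining 4 contribute 0. Total contributed: 72.
F keeps 18 and receives 7.5 × 72 × 4/51 = 42.35 from the maintenance fund, for a payoff of 60.35.

60.35 euros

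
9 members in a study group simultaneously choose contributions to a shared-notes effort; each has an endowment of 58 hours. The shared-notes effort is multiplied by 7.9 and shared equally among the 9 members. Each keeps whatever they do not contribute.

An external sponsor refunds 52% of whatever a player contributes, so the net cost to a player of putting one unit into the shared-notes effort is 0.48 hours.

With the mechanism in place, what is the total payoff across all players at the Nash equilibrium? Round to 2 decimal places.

4395.24 hours

Under the mechanism each unit contributed yields (7.9/9) / 0.48 = 1.8287 back to its contributor per unit of net cost, which exceeds 1, making full contribution the dominant choice for everyone.
At the Nash equilibrium everyone contributes 58. Group total payoff = 9 × (58 × 0.52 + 7.9 × 58) = 4395.24.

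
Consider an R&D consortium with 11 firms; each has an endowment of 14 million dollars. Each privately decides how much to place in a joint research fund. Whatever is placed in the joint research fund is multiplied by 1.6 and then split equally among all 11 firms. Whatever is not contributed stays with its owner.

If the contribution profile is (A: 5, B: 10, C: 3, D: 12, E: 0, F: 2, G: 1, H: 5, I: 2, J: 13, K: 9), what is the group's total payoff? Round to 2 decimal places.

191.20 million dollars

Total contributed: 5 + 10 + 3 + 12 + 0 + 2 + 1 + 5 + 2 + 13 + 9 = 62; total kept: 11 × 14 − 62 = 92.
The joint research fund pays out 1.6 × 62 = 99.20 in aggregate.
Group total = 92 + 99.20 = 191.20.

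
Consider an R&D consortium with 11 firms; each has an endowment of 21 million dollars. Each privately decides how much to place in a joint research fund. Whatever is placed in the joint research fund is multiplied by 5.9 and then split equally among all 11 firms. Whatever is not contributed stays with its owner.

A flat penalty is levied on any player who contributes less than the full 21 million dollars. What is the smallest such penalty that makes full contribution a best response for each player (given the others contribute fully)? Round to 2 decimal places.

9.74 million dollars

Given the others contribute fully, the best deviation is to contribute 0 (any partial contribution still incurs the fine and gives up units whose private return 0.5364 is below 1).
Deviating from 21 to 0 saves 21 million dollars but forfeits the deviator's share of the drop in the joint research fund: 5.9/11 × 21 = 11.26.
So the deviation gain is 21 − 11.26 = 9.74, and the fine must be at least 9.74 million dollars to wipe it out.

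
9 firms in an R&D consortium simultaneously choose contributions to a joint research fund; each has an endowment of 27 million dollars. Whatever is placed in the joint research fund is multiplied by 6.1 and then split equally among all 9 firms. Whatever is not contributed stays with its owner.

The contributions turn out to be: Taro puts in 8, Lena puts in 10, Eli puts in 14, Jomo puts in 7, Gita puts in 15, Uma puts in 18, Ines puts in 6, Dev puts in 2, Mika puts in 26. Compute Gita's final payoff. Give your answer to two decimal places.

83.84 million dollars

Total contributed: 8 + 10 + 14 + 7 + 15 + 18 + 6 + 2 + 26 = 106.
Each receives 6.1 × 106 / 9 = 71.84 from the joint research fund.
Gita keeps 27 − 15 = 12, so Gita's payoff is 12 + 71.84 = 83.84.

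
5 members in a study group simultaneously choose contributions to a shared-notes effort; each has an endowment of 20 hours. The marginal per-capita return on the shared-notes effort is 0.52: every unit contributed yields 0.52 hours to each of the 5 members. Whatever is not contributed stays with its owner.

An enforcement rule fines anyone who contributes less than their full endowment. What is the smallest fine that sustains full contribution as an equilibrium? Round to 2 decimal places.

9.60 hours

Given the others contribute fully, the best deviation is to contribute 0 (any partial contribution still incurs the fine and gives up units whose private return 0.52 is below 1).
Deviating from 20 to 0 saves 20 hours but forfeits the deviator's share of the drop in the shared-notes effort: 0.52 × 20 = 10.40.
So the deviation gain is 20 − 10.40 = 9.60, and the fine must be at least 9.60 hours to wipe it out.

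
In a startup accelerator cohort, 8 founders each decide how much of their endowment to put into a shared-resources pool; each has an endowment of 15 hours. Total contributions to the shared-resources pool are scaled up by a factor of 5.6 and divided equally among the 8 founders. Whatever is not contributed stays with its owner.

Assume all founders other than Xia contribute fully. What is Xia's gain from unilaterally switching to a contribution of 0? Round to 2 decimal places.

4.50 hours

Switching from a contribution of 15 to 0 lets Xia keep an extra 15 hours, but lowers the shared-resources pool by 15, which costs Xia their own share of that drop: 5.6/8 × 15 = 10.50.
Net gain = 15 − 10.50 = 4.50. The private return per contributed unit (0.7000) is below 1, so free-riding is indeed the best response regardless of what the others do.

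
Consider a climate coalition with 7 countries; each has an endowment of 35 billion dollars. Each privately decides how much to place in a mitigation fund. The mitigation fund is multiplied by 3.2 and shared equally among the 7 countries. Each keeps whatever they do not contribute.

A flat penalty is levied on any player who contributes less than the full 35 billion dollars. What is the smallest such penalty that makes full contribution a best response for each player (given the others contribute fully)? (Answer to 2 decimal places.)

Given the others contribute fully, the best deviation is to contribute 0 (any partial contribution still incurs the fine and gives up units whose private return 0.4571 is below 1).
Deviating from 35 to 0 saves 35 billion dollars but forfeits the deviator's share of the drop in the mitigation fund: 3.2/7 × 35 = 16.00.
So the deviation gain is 35 − 16.00 = 19.00, and the fine must be at least 19.00 billion dollars to wipe it out.

19.00 billion dollars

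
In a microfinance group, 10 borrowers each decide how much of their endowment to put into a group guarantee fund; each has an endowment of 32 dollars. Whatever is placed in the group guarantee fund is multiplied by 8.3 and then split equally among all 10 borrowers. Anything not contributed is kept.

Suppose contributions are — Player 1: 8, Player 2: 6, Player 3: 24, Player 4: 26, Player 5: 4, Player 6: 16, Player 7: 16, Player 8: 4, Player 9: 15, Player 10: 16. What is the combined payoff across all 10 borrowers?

1305.50 dollars

Total contributed: 8 + 6 + 24 + 26 + 4 + 16 + 16 + 4 + 15 + 16 = 135; total kept: 10 × 32 − 135 = 185.
The group guarantee fund pays out 8.3 × 135 = 1120.50 in aggregate.
Group total = 185 + 1120.50 = 1305.50.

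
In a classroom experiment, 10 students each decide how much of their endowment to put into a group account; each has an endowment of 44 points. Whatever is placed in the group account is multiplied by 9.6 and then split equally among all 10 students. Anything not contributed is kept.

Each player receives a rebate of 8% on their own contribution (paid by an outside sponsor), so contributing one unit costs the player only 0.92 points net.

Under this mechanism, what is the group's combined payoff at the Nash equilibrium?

4259.20 points

The effective private return per unit is now (9.6/10) / 0.92 = 1.0435 > 1, so every player's dominant strategy flips to full contribution.
So the Nash equilibrium is full contribution by all 10; the group earns 10 × (44 × 0.08 + 9.6 × 44) = 4259.20.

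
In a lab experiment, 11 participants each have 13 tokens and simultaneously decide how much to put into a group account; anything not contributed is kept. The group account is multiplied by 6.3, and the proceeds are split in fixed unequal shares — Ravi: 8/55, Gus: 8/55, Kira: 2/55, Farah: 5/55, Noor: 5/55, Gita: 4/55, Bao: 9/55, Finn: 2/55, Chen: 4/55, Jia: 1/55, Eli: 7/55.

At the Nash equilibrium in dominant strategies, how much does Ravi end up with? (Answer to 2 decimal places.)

24.91 tokens

For player j, contributing a unit is worthwhile iff 6.3 × (j's share) ≥ 1, i.e. iff j's share is at least 0.1587.
Bao alone (share 9/55) is above the threshold, contributing 13; the remaining 10 contribute 0. Total contributed: 13.
Ravi keeps 13 and receives 6.3 × 13 × 8/55 = 11.91 from the group account, for a payoff of 24.91.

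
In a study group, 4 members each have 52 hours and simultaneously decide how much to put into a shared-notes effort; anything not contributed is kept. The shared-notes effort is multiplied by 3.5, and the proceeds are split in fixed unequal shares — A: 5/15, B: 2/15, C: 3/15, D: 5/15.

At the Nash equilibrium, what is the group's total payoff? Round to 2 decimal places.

A player with share s gets back 3.5·s per unit contributed, so full contribution is dominant for anyone with s > 1/3.5 = 0.2857 and zero contribution is dominant for anyone below.
The shares above 0.2857 belong to A and D, contributing 52 each; the remaining 2 contribute 0. Total contributed: 104.
The shared-notes effort pays out 3.5 × 104 = 364.00 in total (split across the unequal shares, but the aggregate is all that matters for the group sum).
The 2 free-riders keep 52 each, adding 104. Group total = 104 + 364.00 = 468.00.

468.00 hours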